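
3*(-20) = -60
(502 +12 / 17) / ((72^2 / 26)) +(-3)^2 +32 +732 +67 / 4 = 17455321 / 22032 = 792.27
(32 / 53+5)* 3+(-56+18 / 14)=-14062 / 371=-37.90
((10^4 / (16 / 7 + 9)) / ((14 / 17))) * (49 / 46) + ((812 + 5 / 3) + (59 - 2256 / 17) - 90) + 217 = 186546155 / 92667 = 2013.08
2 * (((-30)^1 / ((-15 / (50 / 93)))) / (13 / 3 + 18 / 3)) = 200 / 961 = 0.21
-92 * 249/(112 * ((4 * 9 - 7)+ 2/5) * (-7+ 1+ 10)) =-9545/5488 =-1.74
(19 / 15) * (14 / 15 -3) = -589 / 225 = -2.62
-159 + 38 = -121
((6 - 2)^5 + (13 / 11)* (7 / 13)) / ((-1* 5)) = -11271 / 55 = -204.93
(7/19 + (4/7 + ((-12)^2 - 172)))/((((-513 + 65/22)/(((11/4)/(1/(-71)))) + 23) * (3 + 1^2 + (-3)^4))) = -30919009/2487495675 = -0.01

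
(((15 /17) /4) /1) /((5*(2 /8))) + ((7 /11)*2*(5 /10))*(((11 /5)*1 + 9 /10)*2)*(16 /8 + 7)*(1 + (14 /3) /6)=59189 /935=63.30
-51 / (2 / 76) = -1938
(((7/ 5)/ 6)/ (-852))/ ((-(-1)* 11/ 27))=-21/ 31240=-0.00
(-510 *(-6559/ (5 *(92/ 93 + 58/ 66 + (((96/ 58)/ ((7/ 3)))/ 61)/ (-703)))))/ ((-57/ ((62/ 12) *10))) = -5400453389484230/ 16635583527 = -324632.64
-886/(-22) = 443/11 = 40.27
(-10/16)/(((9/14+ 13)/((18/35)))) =-9/382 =-0.02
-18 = -18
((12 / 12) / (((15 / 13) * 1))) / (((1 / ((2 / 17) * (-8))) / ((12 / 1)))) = -832 / 85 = -9.79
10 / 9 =1.11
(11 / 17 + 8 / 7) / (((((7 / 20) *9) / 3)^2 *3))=28400 / 52479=0.54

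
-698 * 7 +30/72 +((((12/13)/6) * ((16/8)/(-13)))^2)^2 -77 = -48577580163199/9788768652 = -4962.58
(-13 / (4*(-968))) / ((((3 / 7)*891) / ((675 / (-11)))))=-2275 / 4216608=-0.00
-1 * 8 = -8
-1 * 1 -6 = -7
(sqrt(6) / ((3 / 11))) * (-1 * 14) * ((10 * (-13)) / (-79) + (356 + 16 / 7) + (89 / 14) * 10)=-5152334 * sqrt(6) / 237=-53251.43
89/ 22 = 4.05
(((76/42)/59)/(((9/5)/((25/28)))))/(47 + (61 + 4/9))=0.00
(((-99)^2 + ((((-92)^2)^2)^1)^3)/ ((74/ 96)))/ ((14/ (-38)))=-335311745541252604536316944/ 259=-1294639944174720480835201.00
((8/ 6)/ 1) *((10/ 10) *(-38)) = -152/ 3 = -50.67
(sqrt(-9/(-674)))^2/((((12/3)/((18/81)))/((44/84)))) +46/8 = 81391/14154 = 5.75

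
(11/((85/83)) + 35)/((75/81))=104976/2125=49.40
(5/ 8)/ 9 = 0.07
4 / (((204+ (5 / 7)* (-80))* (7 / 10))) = 10 / 257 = 0.04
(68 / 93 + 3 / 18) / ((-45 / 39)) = -2171 / 2790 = -0.78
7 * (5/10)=7/2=3.50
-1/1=-1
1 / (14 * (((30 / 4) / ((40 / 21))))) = 8 / 441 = 0.02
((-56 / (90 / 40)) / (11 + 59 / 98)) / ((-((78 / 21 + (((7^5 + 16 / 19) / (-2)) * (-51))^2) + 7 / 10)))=0.00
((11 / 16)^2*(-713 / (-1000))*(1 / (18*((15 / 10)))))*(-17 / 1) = -1466641 / 6912000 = -0.21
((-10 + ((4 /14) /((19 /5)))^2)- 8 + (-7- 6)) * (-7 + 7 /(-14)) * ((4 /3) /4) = 2741295 /35378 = 77.49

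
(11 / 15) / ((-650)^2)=11 / 6337500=0.00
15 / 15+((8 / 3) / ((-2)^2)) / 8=13 / 12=1.08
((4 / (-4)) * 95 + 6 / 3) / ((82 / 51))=-4743 / 82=-57.84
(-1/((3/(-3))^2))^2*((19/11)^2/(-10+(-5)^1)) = -361/1815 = -0.20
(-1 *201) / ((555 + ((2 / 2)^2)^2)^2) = -201 / 309136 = -0.00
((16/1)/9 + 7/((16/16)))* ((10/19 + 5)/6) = 2765/342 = 8.08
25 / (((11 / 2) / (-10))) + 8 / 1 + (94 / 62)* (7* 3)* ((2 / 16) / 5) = -500023 / 13640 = -36.66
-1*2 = -2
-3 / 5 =-0.60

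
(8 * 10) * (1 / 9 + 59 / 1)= 42560 / 9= 4728.89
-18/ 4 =-9/ 2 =-4.50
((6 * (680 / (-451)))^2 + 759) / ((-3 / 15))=-855138795 / 203401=-4204.20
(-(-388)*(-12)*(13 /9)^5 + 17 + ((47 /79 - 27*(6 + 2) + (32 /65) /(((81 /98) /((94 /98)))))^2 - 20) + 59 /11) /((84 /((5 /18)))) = 96366329483248207 /1726420802226120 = 55.82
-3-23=-26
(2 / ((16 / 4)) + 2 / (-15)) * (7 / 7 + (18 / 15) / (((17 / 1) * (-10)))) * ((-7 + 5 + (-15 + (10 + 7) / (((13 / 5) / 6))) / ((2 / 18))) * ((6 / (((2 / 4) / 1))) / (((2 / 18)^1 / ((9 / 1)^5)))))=13859320167396 / 27625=501694847.69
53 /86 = 0.62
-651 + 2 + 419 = -230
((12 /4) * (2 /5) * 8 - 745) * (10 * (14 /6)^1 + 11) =-378731 /15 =-25248.73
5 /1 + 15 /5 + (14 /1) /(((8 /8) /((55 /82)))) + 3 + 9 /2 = 24.89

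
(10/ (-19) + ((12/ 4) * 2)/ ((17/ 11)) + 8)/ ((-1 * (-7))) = 524/ 323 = 1.62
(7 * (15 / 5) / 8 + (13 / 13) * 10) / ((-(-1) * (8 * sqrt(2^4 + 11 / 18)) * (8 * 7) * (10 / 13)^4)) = 665691 * sqrt(598) / 824320000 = 0.02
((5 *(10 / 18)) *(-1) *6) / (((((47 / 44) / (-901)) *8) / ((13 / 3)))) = 3221075 / 423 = 7614.83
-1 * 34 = -34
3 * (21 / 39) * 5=105 / 13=8.08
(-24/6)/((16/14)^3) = -343/128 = -2.68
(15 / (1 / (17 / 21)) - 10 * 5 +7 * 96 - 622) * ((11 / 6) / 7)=935 / 294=3.18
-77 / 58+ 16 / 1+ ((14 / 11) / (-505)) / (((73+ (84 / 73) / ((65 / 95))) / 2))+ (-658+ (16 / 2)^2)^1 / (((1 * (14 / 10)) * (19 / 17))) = -1108357646486463 / 3036998058710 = -364.95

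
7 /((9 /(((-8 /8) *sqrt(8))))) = -14 *sqrt(2) /9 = -2.20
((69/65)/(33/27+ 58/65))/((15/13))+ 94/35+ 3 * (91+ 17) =2832539/8659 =327.12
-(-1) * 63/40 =63/40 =1.58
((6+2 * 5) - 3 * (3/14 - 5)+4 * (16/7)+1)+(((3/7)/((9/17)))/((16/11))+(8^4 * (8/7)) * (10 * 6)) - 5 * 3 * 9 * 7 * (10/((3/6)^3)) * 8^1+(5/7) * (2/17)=-323890.29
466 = 466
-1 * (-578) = 578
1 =1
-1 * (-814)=814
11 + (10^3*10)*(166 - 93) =730011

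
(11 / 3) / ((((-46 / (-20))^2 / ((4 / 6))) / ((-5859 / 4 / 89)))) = -358050 / 47081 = -7.60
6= 6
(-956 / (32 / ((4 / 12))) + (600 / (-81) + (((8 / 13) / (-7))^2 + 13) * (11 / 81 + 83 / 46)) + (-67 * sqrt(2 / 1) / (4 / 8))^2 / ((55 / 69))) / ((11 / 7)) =305879363785087 / 10667016360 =28675.25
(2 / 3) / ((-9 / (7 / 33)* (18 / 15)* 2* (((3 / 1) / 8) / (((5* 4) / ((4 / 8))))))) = -5600 / 8019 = -0.70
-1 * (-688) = 688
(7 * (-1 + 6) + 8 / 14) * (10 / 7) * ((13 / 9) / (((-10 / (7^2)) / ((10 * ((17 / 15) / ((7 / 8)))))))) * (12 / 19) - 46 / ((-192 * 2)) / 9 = -2942.22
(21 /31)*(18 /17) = 378 /527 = 0.72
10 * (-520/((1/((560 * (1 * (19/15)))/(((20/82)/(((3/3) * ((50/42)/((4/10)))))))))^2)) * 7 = -220890124000000/81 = -2727038567901.23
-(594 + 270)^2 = -746496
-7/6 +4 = 17/6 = 2.83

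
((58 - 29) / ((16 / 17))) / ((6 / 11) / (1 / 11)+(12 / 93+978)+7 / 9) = 137547 / 4396624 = 0.03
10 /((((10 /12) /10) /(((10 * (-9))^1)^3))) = -87480000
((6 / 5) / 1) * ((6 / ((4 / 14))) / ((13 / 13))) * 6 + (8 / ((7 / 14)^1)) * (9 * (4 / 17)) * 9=38772 / 85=456.14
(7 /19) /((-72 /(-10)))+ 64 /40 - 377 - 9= -1314473 /3420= -384.35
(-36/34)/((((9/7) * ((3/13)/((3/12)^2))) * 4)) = -91/1632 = -0.06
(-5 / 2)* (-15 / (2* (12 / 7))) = 175 / 16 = 10.94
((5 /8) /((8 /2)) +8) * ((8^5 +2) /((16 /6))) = 12829455 /128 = 100230.12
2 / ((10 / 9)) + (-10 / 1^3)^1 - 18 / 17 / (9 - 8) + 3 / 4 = -2893 / 340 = -8.51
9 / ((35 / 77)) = 99 / 5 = 19.80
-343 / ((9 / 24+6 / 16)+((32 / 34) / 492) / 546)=-783196596 / 1712537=-457.33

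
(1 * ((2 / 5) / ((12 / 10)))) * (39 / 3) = 13 / 3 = 4.33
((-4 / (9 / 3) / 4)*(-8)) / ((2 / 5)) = 20 / 3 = 6.67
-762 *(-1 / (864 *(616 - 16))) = 0.00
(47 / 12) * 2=47 / 6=7.83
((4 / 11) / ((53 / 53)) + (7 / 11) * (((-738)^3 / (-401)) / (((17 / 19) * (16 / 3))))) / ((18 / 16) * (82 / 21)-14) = -280660446178 / 20171503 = -13913.71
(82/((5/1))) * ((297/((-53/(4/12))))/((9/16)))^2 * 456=1158254592/14045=82467.40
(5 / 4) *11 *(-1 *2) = -55 / 2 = -27.50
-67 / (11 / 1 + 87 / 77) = -5159 / 934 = -5.52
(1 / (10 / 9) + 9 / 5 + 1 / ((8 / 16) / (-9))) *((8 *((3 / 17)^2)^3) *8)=-209952 / 7099285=-0.03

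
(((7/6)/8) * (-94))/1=-329/24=-13.71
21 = 21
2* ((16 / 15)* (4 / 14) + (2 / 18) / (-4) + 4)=5389 / 630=8.55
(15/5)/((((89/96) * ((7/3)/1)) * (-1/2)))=-1728/623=-2.77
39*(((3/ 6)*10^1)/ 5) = 39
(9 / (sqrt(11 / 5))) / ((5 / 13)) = 117 * sqrt(55) / 55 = 15.78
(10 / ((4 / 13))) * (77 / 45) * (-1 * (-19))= 19019 / 18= 1056.61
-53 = -53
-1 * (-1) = 1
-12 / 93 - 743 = -23037 / 31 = -743.13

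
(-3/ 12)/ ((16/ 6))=-3/ 32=-0.09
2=2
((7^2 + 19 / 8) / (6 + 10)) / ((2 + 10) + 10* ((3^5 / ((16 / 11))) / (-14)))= -959 / 32056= -0.03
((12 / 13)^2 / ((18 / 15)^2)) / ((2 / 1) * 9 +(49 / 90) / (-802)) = 7218000 / 219563279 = 0.03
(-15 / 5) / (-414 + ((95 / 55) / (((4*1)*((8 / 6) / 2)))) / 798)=3696 / 510047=0.01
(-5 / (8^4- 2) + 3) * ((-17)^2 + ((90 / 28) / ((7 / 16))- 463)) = -50126991 / 100303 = -499.76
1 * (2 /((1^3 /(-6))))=-12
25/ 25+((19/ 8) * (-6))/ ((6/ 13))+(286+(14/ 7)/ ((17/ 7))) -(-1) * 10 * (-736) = -966015/ 136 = -7103.05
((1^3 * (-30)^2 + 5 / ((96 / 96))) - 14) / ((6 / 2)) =297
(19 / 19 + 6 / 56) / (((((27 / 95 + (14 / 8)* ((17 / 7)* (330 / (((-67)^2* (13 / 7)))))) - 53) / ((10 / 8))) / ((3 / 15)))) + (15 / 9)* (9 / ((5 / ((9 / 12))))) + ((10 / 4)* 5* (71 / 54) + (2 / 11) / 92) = 4163823516145829 / 222880158009432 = 18.68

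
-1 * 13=-13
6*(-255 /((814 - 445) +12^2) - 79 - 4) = -28556 /57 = -500.98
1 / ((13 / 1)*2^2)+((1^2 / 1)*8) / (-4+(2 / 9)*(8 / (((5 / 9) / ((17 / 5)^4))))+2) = 1315043 / 34582236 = 0.04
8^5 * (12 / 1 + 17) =950272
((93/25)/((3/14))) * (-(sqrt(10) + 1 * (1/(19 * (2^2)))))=-55.13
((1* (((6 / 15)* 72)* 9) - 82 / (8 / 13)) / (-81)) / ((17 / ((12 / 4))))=-2519 / 9180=-0.27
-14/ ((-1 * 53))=0.26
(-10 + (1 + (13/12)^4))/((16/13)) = -2054819/331776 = -6.19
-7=-7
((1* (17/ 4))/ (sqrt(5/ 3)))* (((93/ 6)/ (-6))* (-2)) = 527* sqrt(15)/ 120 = 17.01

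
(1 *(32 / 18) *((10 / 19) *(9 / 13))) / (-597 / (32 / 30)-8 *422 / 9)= -23040 / 33248917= -0.00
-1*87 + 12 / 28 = -606 / 7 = -86.57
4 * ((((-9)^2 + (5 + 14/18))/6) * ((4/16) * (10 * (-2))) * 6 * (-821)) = 12824020/9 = 1424891.11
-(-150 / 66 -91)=1026 / 11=93.27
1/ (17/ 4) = 4/ 17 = 0.24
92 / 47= 1.96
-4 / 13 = -0.31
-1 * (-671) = 671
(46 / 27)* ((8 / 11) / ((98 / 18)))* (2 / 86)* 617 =227056 / 69531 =3.27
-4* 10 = -40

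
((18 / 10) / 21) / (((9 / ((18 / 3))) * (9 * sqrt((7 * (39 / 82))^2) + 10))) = 164 / 114695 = 0.00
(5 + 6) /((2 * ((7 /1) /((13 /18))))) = 143 /252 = 0.57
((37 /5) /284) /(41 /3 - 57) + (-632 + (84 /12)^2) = -107621911 /184600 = -583.00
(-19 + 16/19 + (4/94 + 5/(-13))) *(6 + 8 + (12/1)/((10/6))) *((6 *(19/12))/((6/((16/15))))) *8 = -728486272/137475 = -5299.05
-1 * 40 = -40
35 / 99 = 0.35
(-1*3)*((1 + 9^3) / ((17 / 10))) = -21900 / 17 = -1288.24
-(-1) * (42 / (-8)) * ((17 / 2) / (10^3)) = -357 / 8000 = -0.04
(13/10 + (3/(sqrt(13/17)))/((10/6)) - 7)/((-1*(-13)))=-57/130 + 9*sqrt(221)/845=-0.28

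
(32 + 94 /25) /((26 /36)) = 16092 /325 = 49.51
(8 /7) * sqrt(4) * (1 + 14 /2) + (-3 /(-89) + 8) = 16397 /623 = 26.32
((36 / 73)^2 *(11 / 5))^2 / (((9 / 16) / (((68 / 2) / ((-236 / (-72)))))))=221118087168 / 41887405475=5.28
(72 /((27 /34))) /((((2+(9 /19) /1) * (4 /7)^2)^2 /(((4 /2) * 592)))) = 1090385338 /6627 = 164536.79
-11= -11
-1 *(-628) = 628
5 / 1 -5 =0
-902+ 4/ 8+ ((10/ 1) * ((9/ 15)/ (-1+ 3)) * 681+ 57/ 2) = 1170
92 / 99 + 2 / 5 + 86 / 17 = 53756 / 8415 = 6.39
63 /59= 1.07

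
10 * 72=720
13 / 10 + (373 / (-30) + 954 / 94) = -694 / 705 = -0.98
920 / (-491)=-920 / 491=-1.87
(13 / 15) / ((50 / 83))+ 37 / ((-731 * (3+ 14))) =13380983 / 9320250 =1.44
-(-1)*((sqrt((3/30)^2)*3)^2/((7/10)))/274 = 9/19180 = 0.00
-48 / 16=-3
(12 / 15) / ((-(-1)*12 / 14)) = 14 / 15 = 0.93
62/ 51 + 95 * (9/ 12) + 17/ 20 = 37391/ 510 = 73.32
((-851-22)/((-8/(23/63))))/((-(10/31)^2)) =-2143991/5600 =-382.86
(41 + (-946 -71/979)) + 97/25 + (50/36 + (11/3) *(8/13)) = -5140387583/5727150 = -897.55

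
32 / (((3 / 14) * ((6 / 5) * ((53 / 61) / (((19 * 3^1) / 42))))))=92720 / 477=194.38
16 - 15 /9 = 43 /3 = 14.33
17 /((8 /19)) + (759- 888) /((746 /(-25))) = 44.70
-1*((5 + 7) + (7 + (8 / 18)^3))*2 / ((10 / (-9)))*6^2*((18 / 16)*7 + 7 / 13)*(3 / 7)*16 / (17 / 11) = 30613000 / 663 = 46173.45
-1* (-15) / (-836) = -15 / 836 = -0.02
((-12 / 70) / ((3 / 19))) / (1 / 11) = -418 / 35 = -11.94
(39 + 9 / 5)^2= 41616 / 25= 1664.64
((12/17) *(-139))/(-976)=417/4148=0.10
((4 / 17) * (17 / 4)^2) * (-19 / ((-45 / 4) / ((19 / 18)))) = 7.58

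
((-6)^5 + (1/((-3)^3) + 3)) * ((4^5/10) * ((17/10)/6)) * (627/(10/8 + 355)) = -20093984768/50625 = -396918.22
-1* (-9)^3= 729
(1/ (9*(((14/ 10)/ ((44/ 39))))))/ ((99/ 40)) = 800/ 22113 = 0.04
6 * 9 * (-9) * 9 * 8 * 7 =-244944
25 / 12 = 2.08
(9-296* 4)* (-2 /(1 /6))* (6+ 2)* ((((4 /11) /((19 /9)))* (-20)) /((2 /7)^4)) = -12187476000 /209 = -58313282.30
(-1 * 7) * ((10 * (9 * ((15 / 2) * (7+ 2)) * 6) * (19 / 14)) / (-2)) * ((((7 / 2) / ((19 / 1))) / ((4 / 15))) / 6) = 637875 / 32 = 19933.59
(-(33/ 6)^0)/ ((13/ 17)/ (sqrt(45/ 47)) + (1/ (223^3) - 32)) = 81534743012085207 * sqrt(235)/ 1636742564521598514118 + 51178730854135203405/ 1636742564521598514118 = 0.03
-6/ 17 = -0.35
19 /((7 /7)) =19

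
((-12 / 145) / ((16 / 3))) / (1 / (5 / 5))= -9 / 580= -0.02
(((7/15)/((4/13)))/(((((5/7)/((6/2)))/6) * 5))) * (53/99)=33761/8250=4.09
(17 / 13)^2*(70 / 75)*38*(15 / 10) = 90.98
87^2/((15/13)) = 32799/5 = 6559.80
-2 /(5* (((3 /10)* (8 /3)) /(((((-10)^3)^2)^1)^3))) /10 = -50000000000000000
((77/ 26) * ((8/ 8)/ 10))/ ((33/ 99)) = 231/ 260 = 0.89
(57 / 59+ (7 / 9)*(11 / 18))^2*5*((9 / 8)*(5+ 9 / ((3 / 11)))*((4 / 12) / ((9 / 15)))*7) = 631104048925 / 365421456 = 1727.06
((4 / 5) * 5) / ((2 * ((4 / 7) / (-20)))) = -70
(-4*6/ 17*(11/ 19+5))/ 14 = -1272/ 2261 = -0.56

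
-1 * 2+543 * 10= 5428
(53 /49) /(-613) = -53 /30037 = -0.00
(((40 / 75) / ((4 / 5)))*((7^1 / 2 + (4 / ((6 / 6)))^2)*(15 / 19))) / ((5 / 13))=507 / 19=26.68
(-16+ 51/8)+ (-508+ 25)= -3941/8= -492.62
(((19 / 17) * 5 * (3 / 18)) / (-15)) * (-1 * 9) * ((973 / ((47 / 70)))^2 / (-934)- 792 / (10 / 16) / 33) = -112057231247 / 87686255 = -1277.93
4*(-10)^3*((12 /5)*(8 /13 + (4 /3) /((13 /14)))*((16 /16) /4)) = -64000 /13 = -4923.08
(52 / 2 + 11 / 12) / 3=8.97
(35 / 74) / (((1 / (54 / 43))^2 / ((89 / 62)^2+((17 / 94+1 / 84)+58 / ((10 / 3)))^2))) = 9450445980634101 / 40664531218360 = 232.40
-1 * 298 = -298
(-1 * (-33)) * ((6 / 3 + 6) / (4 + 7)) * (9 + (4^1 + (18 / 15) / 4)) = 1596 / 5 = 319.20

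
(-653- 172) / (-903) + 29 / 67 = 27154 / 20167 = 1.35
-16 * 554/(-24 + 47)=-8864/23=-385.39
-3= -3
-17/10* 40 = -68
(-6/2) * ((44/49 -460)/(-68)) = -16872/833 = -20.25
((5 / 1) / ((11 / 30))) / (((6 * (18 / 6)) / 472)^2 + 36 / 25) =69620000 / 7359297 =9.46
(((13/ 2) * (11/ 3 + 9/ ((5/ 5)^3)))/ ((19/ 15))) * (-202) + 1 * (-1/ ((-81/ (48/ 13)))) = -4608614/ 351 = -13129.95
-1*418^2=-174724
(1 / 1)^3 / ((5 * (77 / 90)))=18 / 77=0.23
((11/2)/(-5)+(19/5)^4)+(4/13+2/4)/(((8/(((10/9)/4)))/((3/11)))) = 207.42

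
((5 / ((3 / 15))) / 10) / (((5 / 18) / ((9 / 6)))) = 27 / 2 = 13.50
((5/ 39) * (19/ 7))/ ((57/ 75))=0.46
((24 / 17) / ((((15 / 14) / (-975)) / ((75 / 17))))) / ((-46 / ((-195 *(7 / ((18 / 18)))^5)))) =-2684161935000 / 6647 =-403815546.11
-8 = -8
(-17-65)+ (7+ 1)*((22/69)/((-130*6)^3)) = -167813451011/2046505500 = -82.00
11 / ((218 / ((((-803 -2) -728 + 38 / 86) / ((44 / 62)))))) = -510725 / 4687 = -108.97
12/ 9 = 4/ 3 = 1.33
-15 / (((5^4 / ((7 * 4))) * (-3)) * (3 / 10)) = 56 / 75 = 0.75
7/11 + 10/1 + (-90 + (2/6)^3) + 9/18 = -46823/594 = -78.83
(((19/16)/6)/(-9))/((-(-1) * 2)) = -19/1728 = -0.01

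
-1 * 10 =-10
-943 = -943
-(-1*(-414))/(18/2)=-46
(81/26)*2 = 81/13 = 6.23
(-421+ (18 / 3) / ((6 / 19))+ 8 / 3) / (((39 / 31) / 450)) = -1856900 / 13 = -142838.46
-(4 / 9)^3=-64 / 729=-0.09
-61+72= 11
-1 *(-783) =783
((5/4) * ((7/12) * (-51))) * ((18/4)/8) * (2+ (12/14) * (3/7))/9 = -2465/448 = -5.50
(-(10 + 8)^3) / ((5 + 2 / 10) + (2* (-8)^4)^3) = -4860 / 458129844911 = -0.00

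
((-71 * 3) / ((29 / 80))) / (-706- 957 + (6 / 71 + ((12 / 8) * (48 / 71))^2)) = 85898640 / 242949617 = 0.35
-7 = -7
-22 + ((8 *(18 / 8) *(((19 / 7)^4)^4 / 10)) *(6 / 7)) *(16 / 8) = 31151647075946547516778 / 1163152569936035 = 26782081.63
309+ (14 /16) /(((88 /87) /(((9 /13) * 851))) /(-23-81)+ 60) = 98835147699 /319839752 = 309.01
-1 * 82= -82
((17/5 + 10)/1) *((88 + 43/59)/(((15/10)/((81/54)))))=70149/59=1188.97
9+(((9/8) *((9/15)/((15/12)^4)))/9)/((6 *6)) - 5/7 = 543806/65625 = 8.29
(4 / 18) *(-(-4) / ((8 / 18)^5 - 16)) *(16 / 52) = -13122 / 766805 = -0.02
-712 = -712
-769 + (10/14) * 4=-5363/7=-766.14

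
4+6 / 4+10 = 31 / 2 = 15.50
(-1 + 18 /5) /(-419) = -13 /2095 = -0.01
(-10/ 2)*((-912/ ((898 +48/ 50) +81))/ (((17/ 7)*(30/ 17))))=26600/ 24499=1.09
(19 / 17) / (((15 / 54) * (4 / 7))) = 7.04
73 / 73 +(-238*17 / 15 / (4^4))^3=-1201298167 / 7077888000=-0.17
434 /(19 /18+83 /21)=54684 /631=86.66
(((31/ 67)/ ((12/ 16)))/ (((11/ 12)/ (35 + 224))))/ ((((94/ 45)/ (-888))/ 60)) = -154002643200/ 34639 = -4445932.13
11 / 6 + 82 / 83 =1405 / 498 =2.82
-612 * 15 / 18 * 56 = -28560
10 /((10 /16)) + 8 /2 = 20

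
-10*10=-100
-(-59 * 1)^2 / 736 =-3481 / 736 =-4.73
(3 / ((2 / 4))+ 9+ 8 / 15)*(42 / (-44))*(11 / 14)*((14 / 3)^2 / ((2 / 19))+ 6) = -111607 / 45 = -2480.16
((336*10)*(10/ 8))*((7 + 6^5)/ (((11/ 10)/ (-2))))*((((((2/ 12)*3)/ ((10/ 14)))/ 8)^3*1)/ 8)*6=-168182847/ 5632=-29862.01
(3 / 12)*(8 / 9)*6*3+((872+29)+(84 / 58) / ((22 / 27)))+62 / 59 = 17086236 / 18821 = 907.83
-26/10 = -13/5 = -2.60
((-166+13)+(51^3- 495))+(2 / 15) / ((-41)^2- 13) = 1651357531 / 12510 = 132003.00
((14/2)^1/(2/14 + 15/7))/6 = 49/96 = 0.51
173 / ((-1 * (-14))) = 173 / 14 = 12.36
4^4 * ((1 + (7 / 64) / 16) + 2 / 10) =6179 / 20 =308.95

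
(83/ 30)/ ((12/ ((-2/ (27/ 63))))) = -581/ 540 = -1.08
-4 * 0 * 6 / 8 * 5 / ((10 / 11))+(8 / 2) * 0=0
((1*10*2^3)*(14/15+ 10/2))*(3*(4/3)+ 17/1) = 9968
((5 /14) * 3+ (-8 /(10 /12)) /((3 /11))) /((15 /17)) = -40613 /1050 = -38.68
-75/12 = -6.25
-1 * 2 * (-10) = 20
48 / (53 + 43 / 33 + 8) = 198 / 257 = 0.77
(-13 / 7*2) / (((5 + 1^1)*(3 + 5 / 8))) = -104 / 609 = -0.17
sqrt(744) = 2* sqrt(186) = 27.28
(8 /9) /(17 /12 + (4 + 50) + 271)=32 /11751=0.00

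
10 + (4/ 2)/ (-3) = 28/ 3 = 9.33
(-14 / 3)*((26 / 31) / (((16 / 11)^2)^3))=-161212051 / 390070272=-0.41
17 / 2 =8.50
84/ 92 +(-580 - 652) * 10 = -283339/ 23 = -12319.09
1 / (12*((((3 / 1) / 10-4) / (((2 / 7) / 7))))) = -5 / 5439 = -0.00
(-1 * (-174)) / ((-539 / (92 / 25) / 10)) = -32016 / 2695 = -11.88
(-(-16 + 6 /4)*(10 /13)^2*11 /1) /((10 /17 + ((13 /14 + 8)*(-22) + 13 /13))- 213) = -1898050 /8202077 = -0.23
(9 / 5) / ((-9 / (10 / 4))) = -1 / 2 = -0.50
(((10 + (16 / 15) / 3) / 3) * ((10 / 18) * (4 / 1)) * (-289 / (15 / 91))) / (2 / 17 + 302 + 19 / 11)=-1309569976 / 29586465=-44.26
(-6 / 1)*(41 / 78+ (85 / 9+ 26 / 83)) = -61.70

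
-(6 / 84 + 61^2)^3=-51523341383.88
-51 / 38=-1.34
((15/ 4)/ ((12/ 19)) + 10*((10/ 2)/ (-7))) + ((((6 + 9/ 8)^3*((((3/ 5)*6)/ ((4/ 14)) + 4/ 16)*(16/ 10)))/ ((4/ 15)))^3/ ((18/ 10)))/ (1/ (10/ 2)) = 2264083114600153753056621/ 37580963840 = 60245477583795.62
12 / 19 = 0.63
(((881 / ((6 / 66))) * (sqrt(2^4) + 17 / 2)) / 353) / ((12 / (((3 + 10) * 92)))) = 34202.18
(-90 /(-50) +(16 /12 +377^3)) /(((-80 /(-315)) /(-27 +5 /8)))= -5564640485.32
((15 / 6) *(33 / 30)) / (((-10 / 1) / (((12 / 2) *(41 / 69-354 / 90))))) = 3168 / 575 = 5.51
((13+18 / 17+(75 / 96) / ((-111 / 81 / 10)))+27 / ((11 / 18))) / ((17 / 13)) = 75612511 / 1881968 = 40.18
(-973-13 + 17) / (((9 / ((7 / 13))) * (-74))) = 0.78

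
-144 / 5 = -28.80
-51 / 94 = -0.54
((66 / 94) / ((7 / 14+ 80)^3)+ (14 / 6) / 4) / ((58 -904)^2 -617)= 0.00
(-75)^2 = 5625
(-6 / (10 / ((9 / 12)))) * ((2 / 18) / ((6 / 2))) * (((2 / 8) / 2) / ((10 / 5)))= -1 / 960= -0.00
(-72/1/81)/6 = -4/27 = -0.15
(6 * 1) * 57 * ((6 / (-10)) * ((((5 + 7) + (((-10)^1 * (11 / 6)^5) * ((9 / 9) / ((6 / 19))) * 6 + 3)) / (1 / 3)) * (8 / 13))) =4455215 / 3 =1485071.67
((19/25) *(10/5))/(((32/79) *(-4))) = -0.94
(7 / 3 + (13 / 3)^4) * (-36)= -115000 / 9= -12777.78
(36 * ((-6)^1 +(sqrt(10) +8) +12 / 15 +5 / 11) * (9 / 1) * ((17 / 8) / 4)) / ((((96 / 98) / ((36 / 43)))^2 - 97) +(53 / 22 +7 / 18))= -1775417049 / 294217360 - 109103841 * sqrt(10) / 58843472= -11.90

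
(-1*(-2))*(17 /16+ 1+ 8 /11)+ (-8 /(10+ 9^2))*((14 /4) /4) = 6295 /1144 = 5.50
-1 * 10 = -10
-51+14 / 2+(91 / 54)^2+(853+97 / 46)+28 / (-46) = 2371699 / 2916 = 813.34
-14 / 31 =-0.45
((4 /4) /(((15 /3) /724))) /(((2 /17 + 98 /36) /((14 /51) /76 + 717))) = 274373556 /7505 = 36558.77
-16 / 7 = -2.29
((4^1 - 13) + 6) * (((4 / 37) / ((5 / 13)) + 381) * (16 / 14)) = -1692888 / 1295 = -1307.25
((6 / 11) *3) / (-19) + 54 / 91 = 9648 / 19019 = 0.51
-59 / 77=-0.77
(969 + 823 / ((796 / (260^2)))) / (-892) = -14101531 / 177508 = -79.44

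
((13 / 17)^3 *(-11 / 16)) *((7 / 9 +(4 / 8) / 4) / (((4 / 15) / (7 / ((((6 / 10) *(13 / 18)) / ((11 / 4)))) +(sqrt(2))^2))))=-48.32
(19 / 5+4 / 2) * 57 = 1653 / 5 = 330.60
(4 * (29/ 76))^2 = 841/ 361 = 2.33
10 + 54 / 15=68 / 5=13.60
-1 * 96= -96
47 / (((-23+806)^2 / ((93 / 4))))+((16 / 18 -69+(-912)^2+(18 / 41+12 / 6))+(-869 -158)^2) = 63223945223449 / 33515532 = 1886407.33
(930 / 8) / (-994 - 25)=-465 / 4076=-0.11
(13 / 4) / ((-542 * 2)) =-13 / 4336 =-0.00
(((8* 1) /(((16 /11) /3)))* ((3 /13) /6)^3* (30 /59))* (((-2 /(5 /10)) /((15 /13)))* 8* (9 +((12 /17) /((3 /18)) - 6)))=-16236 /169507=-0.10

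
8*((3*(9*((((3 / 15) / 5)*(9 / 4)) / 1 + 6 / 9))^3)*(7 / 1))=53057.97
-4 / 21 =-0.19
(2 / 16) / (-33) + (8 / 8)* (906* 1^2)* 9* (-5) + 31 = -10755097 / 264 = -40739.00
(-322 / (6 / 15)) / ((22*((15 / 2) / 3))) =-161 / 11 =-14.64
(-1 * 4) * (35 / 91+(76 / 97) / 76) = -1992 / 1261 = -1.58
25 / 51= 0.49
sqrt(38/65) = sqrt(2470)/65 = 0.76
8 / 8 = 1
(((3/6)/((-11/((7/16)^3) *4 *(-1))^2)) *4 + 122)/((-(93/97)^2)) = -18642260752784465/140462744666112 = -132.72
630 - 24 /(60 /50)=610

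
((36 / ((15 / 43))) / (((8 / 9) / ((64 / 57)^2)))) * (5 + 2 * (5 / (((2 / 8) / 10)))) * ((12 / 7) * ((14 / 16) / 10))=16049664 / 1805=8891.78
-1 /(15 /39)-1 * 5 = -38 /5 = -7.60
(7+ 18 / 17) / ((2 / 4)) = 274 / 17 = 16.12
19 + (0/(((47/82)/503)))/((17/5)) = 19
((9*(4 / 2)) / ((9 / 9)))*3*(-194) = -10476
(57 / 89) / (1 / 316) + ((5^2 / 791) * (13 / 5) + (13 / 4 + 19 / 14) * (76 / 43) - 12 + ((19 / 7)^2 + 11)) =106923466 / 492793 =216.97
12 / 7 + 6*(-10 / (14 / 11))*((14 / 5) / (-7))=144 / 7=20.57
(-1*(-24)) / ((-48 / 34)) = -17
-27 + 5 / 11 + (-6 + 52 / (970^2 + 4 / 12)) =-1010525242 / 31049711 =-32.55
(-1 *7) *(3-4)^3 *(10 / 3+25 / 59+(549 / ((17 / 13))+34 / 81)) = 241129420 / 81243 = 2968.00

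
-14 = -14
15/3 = 5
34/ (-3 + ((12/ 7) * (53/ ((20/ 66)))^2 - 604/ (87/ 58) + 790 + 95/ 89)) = 1588650/ 2468267651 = 0.00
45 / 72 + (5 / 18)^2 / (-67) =27085 / 43416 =0.62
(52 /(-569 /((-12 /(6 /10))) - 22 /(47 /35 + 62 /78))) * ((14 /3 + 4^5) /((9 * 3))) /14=2341286480 /300436857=7.79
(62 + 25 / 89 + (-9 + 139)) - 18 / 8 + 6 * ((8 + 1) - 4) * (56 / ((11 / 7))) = 4930721 / 3916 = 1259.12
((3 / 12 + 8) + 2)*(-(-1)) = 41 / 4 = 10.25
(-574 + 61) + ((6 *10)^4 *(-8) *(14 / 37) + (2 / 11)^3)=-39230783.26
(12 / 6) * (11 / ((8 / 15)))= 165 / 4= 41.25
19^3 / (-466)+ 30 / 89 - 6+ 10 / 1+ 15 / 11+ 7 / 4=-6631681 / 912428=-7.27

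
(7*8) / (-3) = -56 / 3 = -18.67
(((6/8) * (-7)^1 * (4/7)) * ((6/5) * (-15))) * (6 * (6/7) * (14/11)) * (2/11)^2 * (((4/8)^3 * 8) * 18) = 279936/1331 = 210.32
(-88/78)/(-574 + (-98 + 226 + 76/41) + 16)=902/342303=0.00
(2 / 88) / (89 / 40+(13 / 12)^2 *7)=180 / 82687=0.00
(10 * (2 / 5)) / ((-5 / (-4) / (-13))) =-208 / 5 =-41.60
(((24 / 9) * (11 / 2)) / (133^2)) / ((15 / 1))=0.00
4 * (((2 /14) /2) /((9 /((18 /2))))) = 2 /7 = 0.29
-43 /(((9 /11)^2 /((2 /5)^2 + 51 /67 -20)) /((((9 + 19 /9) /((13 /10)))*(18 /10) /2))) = 665089084 /70551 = 9427.07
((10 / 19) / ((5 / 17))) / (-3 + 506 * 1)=34 / 9557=0.00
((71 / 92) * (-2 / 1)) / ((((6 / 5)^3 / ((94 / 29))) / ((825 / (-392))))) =114709375 / 18825408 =6.09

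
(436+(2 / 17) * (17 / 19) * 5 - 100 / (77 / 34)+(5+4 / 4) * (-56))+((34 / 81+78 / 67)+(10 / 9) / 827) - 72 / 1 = -92216426828 / 6566132727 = -14.04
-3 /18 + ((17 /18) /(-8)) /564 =-13553 /81216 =-0.17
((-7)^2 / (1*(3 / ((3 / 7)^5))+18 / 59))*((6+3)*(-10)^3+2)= -2107070658 / 993071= -2121.77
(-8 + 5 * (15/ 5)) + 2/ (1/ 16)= 39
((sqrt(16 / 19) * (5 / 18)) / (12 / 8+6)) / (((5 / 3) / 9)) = 4 * sqrt(19) / 95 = 0.18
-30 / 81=-10 / 27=-0.37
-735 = -735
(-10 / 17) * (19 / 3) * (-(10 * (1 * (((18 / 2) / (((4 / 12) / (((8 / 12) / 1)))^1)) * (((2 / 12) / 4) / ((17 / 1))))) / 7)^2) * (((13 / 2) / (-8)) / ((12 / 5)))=-154375 / 30814336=-0.01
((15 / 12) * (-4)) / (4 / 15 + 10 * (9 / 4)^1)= -150 / 683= -0.22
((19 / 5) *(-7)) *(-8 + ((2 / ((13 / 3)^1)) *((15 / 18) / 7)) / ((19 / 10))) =13782 / 65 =212.03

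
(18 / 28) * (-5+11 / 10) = -351 / 140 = -2.51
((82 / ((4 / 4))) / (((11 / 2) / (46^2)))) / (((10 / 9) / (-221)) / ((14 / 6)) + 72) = 438.17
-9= -9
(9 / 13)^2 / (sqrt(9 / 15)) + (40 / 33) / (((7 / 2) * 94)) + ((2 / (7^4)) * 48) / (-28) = 58816 / 26067657 + 27 * sqrt(15) / 169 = 0.62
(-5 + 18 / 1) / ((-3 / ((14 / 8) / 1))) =-91 / 12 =-7.58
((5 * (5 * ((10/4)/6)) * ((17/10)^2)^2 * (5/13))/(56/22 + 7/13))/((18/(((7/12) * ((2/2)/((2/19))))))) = 17455889/5225472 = 3.34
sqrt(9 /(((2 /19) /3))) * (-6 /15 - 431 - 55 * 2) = -8121 * sqrt(114) /10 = -8670.86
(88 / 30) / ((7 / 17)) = 748 / 105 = 7.12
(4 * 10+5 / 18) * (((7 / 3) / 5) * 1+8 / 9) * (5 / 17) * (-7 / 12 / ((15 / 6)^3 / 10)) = -24766 / 4131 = -6.00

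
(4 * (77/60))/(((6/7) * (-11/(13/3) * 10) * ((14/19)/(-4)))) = 1729/1350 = 1.28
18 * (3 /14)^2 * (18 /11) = 729 /539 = 1.35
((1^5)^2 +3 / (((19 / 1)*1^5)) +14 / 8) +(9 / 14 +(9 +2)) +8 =11997 / 532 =22.55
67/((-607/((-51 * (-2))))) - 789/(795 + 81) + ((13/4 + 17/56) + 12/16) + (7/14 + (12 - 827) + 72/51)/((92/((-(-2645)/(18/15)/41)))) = -1670685427135/3459093904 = -482.98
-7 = -7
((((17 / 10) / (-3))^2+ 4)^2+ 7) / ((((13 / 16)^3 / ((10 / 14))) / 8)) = 42586769408 / 155712375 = 273.50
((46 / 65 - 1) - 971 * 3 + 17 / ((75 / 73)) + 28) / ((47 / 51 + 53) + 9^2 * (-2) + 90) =47549459 / 299650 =158.68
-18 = -18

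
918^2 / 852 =70227 / 71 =989.11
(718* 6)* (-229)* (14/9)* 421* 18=-11629239216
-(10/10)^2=-1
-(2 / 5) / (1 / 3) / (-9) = 2 / 15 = 0.13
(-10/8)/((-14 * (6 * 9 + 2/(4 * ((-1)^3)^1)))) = 0.00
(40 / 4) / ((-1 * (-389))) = 10 / 389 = 0.03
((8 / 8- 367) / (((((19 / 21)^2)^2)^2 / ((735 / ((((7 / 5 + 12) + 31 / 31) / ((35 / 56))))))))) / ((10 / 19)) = -2826313165750725 / 57207791296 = -49404.34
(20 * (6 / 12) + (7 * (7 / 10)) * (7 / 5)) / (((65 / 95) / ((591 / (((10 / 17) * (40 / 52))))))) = 160922799 / 5000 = 32184.56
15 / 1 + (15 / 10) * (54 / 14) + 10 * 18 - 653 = -6331 / 14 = -452.21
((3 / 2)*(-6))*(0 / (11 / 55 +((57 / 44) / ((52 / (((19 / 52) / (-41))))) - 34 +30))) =0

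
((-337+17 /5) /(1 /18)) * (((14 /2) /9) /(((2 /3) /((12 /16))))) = -26271 /5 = -5254.20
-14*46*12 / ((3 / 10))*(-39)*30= 30139200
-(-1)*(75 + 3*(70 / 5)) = 117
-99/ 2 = -49.50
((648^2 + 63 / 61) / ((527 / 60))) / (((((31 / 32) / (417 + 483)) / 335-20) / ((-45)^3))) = 1351160689501080000000 / 6203084123443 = 217820790.85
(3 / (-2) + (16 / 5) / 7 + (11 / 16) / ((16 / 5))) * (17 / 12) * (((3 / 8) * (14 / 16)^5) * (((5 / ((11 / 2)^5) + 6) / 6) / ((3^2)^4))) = -48777752125753 / 1418219153868718080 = -0.00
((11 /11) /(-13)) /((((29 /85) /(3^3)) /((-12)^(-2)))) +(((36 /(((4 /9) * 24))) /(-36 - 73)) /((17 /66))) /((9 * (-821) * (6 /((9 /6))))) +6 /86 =2712521973 /98648020172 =0.03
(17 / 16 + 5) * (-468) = -11349 / 4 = -2837.25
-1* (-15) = 15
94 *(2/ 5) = 37.60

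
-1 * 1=-1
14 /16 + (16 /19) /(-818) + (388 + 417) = 50099573 /62168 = 805.87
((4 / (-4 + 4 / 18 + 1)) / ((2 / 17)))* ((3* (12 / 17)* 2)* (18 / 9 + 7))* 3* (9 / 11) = -314928 / 275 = -1145.19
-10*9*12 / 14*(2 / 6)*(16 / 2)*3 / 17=-4320 / 119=-36.30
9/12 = 3/4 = 0.75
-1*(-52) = 52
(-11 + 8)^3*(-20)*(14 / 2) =3780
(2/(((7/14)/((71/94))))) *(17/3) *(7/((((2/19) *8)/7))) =1123717/1128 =996.20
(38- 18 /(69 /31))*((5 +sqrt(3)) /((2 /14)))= 4816*sqrt(3) /23 +24080 /23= 1409.63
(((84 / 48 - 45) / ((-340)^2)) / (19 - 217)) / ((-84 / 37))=-6401 / 7690636800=-0.00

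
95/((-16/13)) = -77.19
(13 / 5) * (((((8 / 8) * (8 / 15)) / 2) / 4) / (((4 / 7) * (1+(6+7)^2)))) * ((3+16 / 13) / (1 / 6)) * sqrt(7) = 77 * sqrt(7) / 1700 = 0.12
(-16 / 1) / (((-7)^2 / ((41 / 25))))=-656 / 1225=-0.54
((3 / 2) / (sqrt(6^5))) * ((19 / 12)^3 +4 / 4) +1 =8587 * sqrt(6) / 248832 +1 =1.08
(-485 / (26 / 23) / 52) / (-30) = 2231 / 8112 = 0.28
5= 5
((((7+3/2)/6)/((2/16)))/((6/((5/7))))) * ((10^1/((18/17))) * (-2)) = -14450/567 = -25.49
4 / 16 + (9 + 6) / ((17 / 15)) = 13.49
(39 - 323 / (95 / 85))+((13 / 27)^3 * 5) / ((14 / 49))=-9764605 / 39366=-248.05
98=98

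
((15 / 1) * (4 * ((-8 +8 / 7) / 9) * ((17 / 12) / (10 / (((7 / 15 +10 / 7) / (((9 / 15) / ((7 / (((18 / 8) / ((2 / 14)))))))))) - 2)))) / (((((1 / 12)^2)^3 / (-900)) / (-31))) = -15031156801536000 / 14273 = -1053118251351.22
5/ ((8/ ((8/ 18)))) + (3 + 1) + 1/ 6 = 4.44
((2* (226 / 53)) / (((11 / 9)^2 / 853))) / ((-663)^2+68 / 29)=905671044 / 81750159997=0.01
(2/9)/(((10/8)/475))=760/9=84.44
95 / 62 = 1.53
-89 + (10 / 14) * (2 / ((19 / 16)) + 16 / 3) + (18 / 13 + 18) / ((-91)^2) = -73621615 / 876603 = -83.99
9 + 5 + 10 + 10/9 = 25.11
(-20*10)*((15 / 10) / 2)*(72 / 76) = -2700 / 19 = -142.11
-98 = -98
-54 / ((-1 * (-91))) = -54 / 91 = -0.59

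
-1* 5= -5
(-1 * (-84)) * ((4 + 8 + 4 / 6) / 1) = 1064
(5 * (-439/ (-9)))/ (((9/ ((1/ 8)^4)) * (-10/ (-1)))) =439/ 663552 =0.00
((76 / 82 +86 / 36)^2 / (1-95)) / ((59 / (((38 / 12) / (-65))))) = 113768371 / 1178032293360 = 0.00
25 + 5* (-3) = 10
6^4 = 1296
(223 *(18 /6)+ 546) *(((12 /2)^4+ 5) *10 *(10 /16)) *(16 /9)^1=17563500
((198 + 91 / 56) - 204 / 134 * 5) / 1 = 102919 / 536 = 192.01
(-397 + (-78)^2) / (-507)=-5687 / 507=-11.22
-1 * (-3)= 3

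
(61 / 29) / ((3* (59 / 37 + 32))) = 0.02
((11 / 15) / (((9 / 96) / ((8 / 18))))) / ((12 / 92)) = 26.65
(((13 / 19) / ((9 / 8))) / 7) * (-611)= -63544 / 1197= -53.09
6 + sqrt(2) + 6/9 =sqrt(2) + 20/3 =8.08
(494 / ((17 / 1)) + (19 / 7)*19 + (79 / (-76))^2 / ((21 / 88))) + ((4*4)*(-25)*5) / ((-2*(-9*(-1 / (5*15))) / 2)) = 205611897 / 12274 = 16751.82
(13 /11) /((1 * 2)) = 13 /22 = 0.59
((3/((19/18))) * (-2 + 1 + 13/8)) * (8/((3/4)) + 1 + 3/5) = 414/19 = 21.79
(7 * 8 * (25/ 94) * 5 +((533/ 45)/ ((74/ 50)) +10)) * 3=1447265/ 5217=277.41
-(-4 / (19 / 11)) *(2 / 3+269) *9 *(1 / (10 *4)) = 26697 / 190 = 140.51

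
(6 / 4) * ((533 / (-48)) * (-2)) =533 / 16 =33.31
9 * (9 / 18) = 9 / 2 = 4.50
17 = 17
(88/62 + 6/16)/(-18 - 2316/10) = -2225/309504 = -0.01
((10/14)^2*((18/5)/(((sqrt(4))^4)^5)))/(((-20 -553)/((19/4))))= -285/19627245568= -0.00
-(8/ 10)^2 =-16/ 25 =-0.64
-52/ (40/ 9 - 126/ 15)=1170/ 89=13.15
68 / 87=0.78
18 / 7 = 2.57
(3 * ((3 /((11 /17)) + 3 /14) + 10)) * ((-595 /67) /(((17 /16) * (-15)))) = 18296 /737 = 24.82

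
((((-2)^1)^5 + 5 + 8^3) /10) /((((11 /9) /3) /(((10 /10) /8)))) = 2619 /176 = 14.88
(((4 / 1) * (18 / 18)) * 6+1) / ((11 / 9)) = 225 / 11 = 20.45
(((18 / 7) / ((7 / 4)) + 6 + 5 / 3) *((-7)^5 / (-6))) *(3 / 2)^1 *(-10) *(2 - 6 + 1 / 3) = 25335695 / 18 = 1407538.61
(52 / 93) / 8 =13 / 186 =0.07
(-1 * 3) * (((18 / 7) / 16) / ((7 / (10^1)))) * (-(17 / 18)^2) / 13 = 1445 / 30576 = 0.05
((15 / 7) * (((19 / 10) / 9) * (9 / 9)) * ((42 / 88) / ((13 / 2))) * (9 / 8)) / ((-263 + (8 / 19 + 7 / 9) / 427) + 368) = 12485907 / 35084146240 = 0.00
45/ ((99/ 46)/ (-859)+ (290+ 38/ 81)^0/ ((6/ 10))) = 5334390/ 197273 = 27.04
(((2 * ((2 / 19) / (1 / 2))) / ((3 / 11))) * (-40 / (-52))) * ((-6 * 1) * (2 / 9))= -3520 / 2223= -1.58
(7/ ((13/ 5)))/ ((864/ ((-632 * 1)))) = -2765/ 1404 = -1.97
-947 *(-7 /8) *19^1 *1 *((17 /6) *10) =446076.46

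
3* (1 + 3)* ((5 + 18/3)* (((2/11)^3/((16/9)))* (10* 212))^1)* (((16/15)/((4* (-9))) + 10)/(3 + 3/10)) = 11414080/3993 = 2858.52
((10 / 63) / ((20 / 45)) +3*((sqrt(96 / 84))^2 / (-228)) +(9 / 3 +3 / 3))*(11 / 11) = 165 / 38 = 4.34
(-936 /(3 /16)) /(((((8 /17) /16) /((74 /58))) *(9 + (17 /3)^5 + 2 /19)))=-14497232256 /391780169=-37.00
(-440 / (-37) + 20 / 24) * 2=2825 / 111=25.45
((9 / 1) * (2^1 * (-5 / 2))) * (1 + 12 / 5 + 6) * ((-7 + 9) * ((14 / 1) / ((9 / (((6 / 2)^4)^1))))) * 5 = -532980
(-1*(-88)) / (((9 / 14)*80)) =77 / 45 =1.71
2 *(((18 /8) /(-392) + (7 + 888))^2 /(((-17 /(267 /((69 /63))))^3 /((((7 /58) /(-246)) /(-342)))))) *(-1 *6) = 112457300889115781289 /2765640205027328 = 40662.30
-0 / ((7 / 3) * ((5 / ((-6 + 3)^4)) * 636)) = 0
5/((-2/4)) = -10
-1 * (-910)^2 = -828100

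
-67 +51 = -16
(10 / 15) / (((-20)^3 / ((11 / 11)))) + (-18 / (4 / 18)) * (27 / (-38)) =13121981 / 228000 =57.55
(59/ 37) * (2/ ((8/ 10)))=295/ 74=3.99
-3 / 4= -0.75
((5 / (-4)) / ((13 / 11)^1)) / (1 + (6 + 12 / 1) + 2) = -55 / 1092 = -0.05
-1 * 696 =-696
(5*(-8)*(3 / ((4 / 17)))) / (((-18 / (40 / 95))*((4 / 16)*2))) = 23.86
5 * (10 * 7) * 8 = 2800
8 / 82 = 0.10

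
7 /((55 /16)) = 112 /55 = 2.04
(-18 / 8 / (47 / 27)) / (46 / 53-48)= 12879 / 469624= 0.03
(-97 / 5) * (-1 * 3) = 291 / 5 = 58.20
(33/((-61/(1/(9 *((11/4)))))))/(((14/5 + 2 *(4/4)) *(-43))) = 5/47214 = 0.00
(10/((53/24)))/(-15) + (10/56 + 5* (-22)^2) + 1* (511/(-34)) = 60669487/25228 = 2404.85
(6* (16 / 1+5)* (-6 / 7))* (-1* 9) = 972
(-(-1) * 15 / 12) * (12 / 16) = 15 / 16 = 0.94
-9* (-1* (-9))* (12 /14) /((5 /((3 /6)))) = -243 /35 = -6.94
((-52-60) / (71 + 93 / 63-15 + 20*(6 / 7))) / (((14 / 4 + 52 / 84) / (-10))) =987840 / 271091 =3.64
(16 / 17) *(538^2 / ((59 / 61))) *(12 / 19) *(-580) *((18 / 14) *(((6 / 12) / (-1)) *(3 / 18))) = 1474636135680 / 133399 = 11054326.76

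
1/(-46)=-1/46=-0.02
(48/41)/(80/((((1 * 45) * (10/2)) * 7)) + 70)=7560/452353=0.02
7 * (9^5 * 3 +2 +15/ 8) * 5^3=1240056125/ 8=155007015.62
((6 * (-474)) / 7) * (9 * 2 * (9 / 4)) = -115182 / 7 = -16454.57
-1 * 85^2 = -7225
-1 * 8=-8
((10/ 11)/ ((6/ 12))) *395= 718.18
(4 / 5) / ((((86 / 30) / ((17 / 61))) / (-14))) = -2856 / 2623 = -1.09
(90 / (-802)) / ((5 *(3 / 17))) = -51 / 401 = -0.13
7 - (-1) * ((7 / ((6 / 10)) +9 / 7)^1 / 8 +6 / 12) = 383 / 42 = 9.12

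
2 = 2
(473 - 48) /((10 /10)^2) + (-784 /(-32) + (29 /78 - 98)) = 13723 /39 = 351.87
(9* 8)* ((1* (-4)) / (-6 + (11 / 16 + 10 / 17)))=78336 / 1285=60.96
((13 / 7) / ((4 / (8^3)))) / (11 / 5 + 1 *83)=4160 / 1491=2.79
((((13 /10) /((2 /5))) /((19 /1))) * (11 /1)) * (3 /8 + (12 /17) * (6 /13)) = 13629 /10336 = 1.32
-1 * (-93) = 93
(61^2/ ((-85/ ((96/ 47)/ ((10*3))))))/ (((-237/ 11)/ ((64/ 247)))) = 41913344/ 1169316525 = 0.04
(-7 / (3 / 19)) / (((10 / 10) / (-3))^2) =-399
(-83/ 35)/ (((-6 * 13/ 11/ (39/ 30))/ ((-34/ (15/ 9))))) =-15521/ 1750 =-8.87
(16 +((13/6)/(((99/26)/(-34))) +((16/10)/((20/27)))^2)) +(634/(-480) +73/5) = 43355957/2970000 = 14.60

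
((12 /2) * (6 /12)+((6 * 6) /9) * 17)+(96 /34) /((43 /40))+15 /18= 326581 /4386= 74.46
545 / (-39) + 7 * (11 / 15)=-1724 / 195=-8.84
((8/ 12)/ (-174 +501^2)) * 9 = 2/ 83609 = 0.00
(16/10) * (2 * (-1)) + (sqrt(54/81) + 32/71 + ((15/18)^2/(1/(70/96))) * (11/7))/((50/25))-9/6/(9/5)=-4183811/1226880 + sqrt(6)/6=-3.00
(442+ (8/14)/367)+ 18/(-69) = 26101132/59087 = 441.74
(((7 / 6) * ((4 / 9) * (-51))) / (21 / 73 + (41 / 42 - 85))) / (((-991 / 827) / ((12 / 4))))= -201156172 / 254424385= -0.79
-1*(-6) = 6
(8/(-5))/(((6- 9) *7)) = 8/105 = 0.08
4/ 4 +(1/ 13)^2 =1.01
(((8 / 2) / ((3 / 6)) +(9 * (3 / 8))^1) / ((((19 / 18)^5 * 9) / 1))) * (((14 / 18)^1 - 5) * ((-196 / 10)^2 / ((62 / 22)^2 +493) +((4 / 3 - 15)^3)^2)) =-2620097956388125304 / 98740963675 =-26535065.68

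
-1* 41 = -41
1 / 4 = 0.25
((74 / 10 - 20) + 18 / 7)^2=123201 / 1225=100.57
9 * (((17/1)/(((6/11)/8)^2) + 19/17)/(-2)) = -559675/34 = -16461.03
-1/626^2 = -1/391876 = -0.00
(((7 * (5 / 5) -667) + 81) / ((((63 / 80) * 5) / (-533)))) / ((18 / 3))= 822952 / 63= 13062.73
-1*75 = -75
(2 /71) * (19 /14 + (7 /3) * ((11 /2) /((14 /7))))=653 /2982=0.22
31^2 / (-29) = -961 / 29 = -33.14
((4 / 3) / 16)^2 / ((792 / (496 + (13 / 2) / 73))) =24143 / 5550336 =0.00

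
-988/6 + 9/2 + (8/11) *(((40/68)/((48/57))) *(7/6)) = -89521/561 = -159.57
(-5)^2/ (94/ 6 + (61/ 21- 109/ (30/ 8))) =-2625/ 1102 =-2.38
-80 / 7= -11.43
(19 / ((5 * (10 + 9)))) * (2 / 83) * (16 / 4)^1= 8 / 415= 0.02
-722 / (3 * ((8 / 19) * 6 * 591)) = -6859 / 42552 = -0.16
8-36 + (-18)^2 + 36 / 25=7436 / 25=297.44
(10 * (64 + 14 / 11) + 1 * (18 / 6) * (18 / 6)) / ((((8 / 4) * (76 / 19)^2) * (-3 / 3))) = -7279 / 352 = -20.68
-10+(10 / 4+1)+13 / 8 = -39 / 8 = -4.88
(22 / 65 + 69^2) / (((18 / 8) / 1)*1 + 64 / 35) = 1167.40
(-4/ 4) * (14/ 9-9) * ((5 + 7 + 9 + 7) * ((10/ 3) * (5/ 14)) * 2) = 13400/ 27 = 496.30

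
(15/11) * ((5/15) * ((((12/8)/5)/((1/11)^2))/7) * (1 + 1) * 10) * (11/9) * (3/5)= 242/7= 34.57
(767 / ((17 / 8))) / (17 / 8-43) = -49088 / 5559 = -8.83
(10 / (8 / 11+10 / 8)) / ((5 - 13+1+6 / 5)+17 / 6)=-4400 / 2581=-1.70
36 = 36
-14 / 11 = -1.27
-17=-17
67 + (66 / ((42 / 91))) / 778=67.18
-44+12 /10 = -214 /5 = -42.80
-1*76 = -76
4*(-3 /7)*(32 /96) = -4 /7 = -0.57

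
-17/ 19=-0.89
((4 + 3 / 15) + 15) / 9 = 32 / 15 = 2.13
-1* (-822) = 822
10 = 10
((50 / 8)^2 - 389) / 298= -1.17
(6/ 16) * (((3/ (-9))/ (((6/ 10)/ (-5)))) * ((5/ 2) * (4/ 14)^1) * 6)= 125/ 28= 4.46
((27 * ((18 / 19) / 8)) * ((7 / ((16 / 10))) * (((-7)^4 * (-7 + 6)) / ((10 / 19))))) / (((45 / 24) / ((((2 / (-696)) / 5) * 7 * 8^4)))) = 406594944 / 725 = 560820.61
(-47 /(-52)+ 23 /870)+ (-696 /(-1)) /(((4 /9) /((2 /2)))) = 35443963 /22620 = 1566.93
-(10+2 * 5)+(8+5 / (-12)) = -149 / 12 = -12.42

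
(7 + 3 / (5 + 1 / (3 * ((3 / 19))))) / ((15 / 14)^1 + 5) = 665 / 544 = 1.22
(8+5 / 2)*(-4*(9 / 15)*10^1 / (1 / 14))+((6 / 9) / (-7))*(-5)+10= -73868 / 21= -3517.52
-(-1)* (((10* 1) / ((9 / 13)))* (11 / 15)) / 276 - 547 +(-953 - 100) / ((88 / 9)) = -107326727 / 163944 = -654.65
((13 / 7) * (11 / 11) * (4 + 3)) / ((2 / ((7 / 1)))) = 91 / 2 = 45.50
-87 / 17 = -5.12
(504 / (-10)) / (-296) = 63 / 370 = 0.17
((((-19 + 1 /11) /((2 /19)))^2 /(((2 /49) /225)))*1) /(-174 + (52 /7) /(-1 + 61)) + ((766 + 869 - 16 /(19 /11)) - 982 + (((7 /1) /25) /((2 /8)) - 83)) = -1072918694874446 /1049321075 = -1022488.46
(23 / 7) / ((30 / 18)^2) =207 / 175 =1.18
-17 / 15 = -1.13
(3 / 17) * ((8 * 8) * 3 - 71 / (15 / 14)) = 1886 / 85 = 22.19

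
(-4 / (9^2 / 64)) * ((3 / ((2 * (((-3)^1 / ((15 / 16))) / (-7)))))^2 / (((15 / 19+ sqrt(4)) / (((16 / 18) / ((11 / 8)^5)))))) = -2.21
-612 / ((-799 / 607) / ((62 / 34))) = 677412 / 799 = 847.82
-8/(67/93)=-744/67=-11.10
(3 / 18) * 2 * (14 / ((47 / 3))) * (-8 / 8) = -14 / 47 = -0.30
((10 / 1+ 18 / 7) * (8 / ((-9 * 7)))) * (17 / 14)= -5984 / 3087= -1.94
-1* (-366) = 366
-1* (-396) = 396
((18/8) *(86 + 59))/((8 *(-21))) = -435/224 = -1.94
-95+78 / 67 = -6287 / 67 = -93.84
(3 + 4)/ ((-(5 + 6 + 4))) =-7/ 15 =-0.47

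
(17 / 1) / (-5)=-17 / 5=-3.40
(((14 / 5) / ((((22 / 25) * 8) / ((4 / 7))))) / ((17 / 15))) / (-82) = -75 / 30668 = -0.00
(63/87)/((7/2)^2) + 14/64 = 1805/6496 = 0.28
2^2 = 4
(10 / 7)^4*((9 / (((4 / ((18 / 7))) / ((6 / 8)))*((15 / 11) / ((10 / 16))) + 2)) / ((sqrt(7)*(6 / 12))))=8910000*sqrt(7) / 5428661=4.34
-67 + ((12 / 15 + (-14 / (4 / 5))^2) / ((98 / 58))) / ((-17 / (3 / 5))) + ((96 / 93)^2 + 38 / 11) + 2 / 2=-59784739657 / 880564300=-67.89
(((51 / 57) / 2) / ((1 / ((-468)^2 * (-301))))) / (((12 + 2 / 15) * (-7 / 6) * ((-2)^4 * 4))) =34638435 / 1064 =32554.92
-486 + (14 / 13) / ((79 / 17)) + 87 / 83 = -41318023 / 85241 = -484.72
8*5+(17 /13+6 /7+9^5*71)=381519426 /91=4192521.16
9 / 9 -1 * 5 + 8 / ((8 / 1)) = -3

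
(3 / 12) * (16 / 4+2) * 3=9 / 2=4.50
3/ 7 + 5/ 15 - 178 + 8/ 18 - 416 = -592.79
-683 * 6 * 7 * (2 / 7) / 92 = -2049 / 23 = -89.09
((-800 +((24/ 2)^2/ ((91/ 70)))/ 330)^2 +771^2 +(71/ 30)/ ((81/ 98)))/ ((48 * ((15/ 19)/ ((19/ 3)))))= 5533602470044063/ 26833177800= 206222.41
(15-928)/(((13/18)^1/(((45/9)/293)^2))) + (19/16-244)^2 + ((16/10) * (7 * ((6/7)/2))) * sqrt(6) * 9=216 * sqrt(6)/5 + 16844492371725/285705472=59063.36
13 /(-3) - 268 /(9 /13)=-3523 /9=-391.44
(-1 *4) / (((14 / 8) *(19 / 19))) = -2.29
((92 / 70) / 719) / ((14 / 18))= 414 / 176155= 0.00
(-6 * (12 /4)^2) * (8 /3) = -144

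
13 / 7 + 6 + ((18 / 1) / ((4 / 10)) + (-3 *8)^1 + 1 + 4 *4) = 321 / 7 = 45.86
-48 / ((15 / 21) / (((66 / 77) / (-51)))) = 96 / 85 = 1.13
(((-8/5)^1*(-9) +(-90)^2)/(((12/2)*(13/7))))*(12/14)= 40572/65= 624.18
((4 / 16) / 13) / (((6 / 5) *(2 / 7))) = 35 / 624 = 0.06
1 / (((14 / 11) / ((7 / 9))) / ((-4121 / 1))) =-45331 / 18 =-2518.39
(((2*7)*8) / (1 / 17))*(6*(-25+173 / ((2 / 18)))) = 17501568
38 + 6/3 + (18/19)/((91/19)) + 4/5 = 18654/455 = 41.00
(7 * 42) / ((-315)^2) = 2 / 675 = 0.00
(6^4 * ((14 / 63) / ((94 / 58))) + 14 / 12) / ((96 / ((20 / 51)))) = 252205 / 345168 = 0.73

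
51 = 51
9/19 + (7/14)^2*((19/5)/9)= 1981/3420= 0.58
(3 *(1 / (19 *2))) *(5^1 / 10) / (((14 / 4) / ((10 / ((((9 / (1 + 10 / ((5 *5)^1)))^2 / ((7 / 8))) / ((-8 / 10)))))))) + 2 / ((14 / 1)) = 25307 / 179550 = 0.14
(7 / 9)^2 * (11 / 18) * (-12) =-1078 / 243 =-4.44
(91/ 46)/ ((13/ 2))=7/ 23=0.30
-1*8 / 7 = -8 / 7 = -1.14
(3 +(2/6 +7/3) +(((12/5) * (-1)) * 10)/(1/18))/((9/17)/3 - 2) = 21743/93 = 233.80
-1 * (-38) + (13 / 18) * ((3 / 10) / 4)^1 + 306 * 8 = 596653 / 240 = 2486.05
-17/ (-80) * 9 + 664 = 53273/ 80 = 665.91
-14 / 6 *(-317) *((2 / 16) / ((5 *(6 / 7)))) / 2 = 10.79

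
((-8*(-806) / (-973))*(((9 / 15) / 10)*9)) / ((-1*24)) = 3627 / 24325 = 0.15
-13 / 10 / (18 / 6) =-13 / 30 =-0.43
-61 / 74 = -0.82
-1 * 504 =-504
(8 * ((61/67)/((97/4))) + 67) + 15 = 534870/6499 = 82.30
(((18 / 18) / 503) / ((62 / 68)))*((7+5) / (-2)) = -204 / 15593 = -0.01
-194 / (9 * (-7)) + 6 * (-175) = -65956 / 63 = -1046.92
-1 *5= -5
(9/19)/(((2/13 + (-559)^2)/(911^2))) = 32366919/25727615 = 1.26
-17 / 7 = -2.43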